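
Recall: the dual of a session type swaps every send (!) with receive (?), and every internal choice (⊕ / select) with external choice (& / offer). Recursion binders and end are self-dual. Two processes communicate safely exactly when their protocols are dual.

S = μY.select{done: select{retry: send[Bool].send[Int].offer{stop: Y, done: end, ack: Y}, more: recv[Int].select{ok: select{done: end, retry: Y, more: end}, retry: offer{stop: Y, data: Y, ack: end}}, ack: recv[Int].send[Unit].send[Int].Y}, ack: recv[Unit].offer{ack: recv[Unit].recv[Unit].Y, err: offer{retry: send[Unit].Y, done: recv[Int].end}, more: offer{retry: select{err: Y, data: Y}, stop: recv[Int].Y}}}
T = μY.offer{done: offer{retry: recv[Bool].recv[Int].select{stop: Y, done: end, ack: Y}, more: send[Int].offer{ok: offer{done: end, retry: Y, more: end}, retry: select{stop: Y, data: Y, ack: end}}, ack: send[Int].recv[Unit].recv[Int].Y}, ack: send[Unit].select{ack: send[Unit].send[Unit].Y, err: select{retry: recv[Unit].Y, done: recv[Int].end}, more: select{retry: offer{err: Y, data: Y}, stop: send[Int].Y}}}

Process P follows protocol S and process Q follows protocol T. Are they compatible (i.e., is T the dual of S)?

μY vs μY  ok (binder kept)
  select{done,ack} vs offer{done,ack}  ok same labels
    • done:
      select{retry,more,ack} vs offer{retry,more,ack}  ok same labels
        • retry:
          send[Bool] vs recv[Bool]  ok
            send[Int] vs recv[Int]  ok
              offer{stop,done,ack} vs select{stop,done,ack}  ok same labels
                • stop:
                  Y vs Y  ok
                • done:
                  end vs end  ok
                • ack:
                  Y vs Y  ok
        • more:
          recv[Int] vs send[Int]  ok
            select{ok,retry} vs offer{ok,retry}  ok same labels
              • ok:
                select{done,retry,more} vs offer{done,retry,more}  ok same labels
                  • done:
                    end vs end  ok
                  • retry:
                    Y vs Y  ok
                  • more:
                    end vs end  ok
              • retry:
                offer{stop,data,ack} vs select{stop,data,ack}  ok same labels
                  • stop:
                    Y vs Y  ok
                  • data:
                    Y vs Y  ok
                  • ack:
                    end vs end  ok
        • ack:
          recv[Int] vs send[Int]  ok
            send[Unit] vs recv[Unit]  ok
              send[Int] vs recv[Int]  ok
                Y vs Y  ok
    • ack:
      recv[Unit] vs send[Unit]  ok
        offer{ack,err,more} vs select{ack,err,more}  ok same labels
          • ack:
            recv[Unit] vs send[Unit]  ok
              recv[Unit] vs send[Unit]  ok
                Y vs Y  ok
          • err:
            offer{retry,done} vs select{retry,done}  ok same labels
              • retry:
                send[Unit] vs recv[Unit]  ok
                  Y vs Y  ok
              • done:
                recv[Int] vs recv[Int]  ✗ same direction on both sides — not dual

NO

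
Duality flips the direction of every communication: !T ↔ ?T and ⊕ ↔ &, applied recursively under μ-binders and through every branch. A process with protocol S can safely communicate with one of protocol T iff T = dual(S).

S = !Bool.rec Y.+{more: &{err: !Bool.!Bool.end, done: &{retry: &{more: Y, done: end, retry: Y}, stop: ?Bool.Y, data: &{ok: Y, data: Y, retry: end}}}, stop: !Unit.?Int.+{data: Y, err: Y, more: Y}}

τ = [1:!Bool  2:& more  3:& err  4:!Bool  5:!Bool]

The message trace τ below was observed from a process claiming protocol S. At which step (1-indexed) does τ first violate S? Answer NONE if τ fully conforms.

step 1: !Bool  ✓  now at rec Y.…
step 2: got & more, protocol expects + more or + stop  ✗

2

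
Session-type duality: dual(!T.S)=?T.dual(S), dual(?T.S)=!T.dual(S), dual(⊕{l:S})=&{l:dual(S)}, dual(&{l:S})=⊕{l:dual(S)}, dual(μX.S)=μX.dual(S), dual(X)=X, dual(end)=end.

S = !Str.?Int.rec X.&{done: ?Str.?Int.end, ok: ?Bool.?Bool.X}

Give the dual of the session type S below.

!Str = ?Str
  ?Int = !Int
    rec X = rec X  (rec unchanged)
      &{done,ok} = +{done,ok}  (offer→select)
        [done]
          ?Str = !Str
            ?Int = !Int
              end self-dual
        [ok]
          ?Bool = !Bool
            ?Bool = !Bool
              X self-dual

?Str.!Int.rec X.+{done: !Str.!Int.end, ok: !Bool.!Bool.X}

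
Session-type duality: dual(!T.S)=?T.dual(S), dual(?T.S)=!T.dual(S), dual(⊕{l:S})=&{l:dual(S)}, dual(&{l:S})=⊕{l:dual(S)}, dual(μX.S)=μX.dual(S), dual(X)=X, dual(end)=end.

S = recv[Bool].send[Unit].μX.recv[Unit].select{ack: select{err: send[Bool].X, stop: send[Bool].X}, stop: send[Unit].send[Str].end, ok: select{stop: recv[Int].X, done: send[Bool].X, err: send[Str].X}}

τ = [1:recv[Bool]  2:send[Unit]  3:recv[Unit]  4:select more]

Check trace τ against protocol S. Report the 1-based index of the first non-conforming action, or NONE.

4

[1] recv[Bool]  ok  state: send[Unit].μX.…
[2] send[Unit]  ok  state: μX.…
[3] recv[Unit]  ok  state: select{ack: select{err: send[Bool].μX.…, stop: send[Bool].μX.…}, stop: send[Unit].send[Str].end, ok: select{stop: recv[Int].μX.…, done: send[Bool].μX.…, err: send[Str].μX.…}}
[4] got select more, protocol expects select ack or select stop or select ok  ✗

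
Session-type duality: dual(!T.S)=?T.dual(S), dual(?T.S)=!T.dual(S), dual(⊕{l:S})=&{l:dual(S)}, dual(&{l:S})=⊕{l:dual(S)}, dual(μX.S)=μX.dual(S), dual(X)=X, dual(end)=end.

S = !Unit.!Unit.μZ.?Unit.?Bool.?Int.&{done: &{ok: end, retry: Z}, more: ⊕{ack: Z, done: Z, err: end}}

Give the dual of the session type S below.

?Unit.?Unit.μZ.!Unit.!Bool.!Int.⊕{done: ⊕{ok: end, retry: Z}, more: &{ack: Z, done: Z, err: end}}

!Unit ↦ ?Unit
  !Unit ↦ ?Unit
    μZ ↦ μZ  (μ self-dual)
      ?Unit ↦ !Unit
        ?Bool ↦ !Bool
          ?Int ↦ !Int
            &{done,more} ↦ ⊕{done,more}  (&→⊕)
              [done]
                &{ok,retry} ↦ ⊕{ok,retry}  (&→⊕)
                  [ok]
                    end self-dual
                  [retry]
                    Z self-dual
              [more]
                ⊕{ack,done,err} ↦ &{ack,done,err}  (⊕→&)
                  [ack]
                    Z self-dual
                  [done]
                    Z self-dual
                  [err]
                    end self-dual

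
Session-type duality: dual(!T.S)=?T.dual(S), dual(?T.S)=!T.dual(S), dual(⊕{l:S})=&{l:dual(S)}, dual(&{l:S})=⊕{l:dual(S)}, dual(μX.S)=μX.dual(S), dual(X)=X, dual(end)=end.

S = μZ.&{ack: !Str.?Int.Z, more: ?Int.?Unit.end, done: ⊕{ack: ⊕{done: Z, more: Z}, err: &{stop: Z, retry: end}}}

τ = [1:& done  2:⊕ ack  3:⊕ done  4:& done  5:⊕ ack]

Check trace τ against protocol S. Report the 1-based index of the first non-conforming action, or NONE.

step 1: & done  ok  cont: ⊕{ack: ⊕{done: μZ.…, more: μZ.…}, err: &{stop: μZ.…, retry: end}}
step 2: ⊕ ack  ok  cont: ⊕{done: μZ.…, more: μZ.…}
step 3: ⊕ done  ok  cont: μZ.…
step 4: & done  ok  cont: ⊕{ack: ⊕{done: μZ.…, more: μZ.…}, err: &{stop: μZ.…, retry: end}}
step 5: ⊕ ack  ok  cont: ⊕{done: μZ.…, more: μZ.…}
trace exhausted — no violation

NONE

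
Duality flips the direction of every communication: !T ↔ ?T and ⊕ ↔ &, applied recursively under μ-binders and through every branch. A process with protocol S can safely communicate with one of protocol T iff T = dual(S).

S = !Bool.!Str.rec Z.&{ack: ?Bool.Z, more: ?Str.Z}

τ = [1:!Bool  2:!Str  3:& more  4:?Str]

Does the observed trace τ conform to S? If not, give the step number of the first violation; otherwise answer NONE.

[1] !Bool  match  state: !Str.rec Z.…
[2] !Str  match  state: rec Z.…
[3] & more  match  state: ?Str.rec Z.…
[4] ?Str  match  state: rec Z.…
all 4 steps conform

NONE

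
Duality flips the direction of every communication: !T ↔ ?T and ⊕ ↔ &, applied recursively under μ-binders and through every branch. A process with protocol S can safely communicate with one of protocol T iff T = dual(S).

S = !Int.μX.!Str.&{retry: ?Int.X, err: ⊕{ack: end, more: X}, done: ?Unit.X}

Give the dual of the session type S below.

?Int.μX.?Str.⊕{retry: !Int.X, err: &{ack: end, more: X}, done: !Unit.X}

!Int = ?Int
  μX = μX  (rec unchanged)
    !Str = ?Str
      &{retry,err,done} = ⊕{retry,err,done}  (external→internal)
        case retry:
          ?Int = !Int
            X ↦ X
        case err:
          ⊕{ack,more} = &{ack,more}  (select→offer)
            case ack:
              end ↦ end
            case more:
              X ↦ X
        case done:
          ?Unit = !Unit
            X ↦ X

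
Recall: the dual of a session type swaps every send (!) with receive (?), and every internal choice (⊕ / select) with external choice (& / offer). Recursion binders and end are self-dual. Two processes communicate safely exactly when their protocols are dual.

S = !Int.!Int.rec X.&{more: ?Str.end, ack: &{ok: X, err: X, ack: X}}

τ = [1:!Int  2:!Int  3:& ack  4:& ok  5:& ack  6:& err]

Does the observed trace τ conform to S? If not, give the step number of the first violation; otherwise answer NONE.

[1] !Int  ✓  now at !Int.rec X.…
[2] !Int  ✓  now at rec X.…
[3] & ack  ✓  now at &{ok: rec X.…, err: rec X.…, ack: rec X.…}
[4] & ok  ✓  now at rec X.…
[5] & ack  ✓  now at &{ok: rec X.…, err: rec X.…, ack: rec X.…}
[6] & err  ✓  now at rec X.…
trace exhausted — no violation

NONE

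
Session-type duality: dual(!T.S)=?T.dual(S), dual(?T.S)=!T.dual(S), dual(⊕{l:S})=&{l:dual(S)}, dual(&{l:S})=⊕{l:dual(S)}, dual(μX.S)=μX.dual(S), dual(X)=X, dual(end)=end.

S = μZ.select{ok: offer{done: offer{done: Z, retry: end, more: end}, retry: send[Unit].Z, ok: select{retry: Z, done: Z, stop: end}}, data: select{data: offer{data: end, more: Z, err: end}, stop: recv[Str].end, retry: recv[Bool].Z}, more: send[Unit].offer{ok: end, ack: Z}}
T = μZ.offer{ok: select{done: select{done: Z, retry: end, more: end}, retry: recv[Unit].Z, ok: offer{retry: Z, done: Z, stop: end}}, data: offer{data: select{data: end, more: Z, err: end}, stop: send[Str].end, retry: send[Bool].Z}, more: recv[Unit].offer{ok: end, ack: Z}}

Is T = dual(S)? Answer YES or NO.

NO

μZ vs μZ  ✓ (rec unchanged)
  select{ok,data,more} vs offer{ok,data,more}  ✓ same labels
    [ok]
      offer{done,retry,ok} vs select{done,retry,ok}  ✓ same labels
        [done]
          offer{done,retry,more} vs select{done,retry,more}  ✓ same labels
            [done]
              Z vs Z  ✓
            [retry]
              end vs end  ✓
            [more]
              end vs end  ✓
        [retry]
          send[Unit] vs recv[Unit]  ✓
            Z vs Z  ✓
        [ok]
          select{retry,done,stop} vs offer{retry,done,stop}  ✓ same labels
            [retry]
              Z vs Z  ✓
            [done]
              Z vs Z  ✓
            [stop]
              end vs end  ✓
    [data]
      select{data,stop,retry} vs offer{data,stop,retry}  ✓ same labels
        [data]
          offer{data,more,err} vs select{data,more,err}  ✓ same labels
            [data]
              end vs end  ✓
            [more]
              Z vs Z  ✓
            [err]
              end vs end  ✓
        [stop]
          recv[Str] vs send[Str]  ✓
            end vs end  ✓
        [retry]
          recv[Bool] vs send[Bool]  ✓
            Z vs Z  ✓
    [more]
      send[Unit] vs recv[Unit]  ✓
        offer{ok,ack} vs offer{ok,ack}  ✗ choice polarity not flipped — not dual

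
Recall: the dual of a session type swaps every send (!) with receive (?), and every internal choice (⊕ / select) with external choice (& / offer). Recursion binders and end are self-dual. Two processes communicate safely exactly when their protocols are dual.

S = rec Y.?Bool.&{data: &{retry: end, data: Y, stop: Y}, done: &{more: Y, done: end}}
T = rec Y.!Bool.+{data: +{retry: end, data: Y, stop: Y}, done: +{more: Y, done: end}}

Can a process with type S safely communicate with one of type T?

rec Y ‖ rec Y  ✓ (rec unchanged)
  ?Bool ‖ !Bool  ✓
    &{data,done} ‖ +{data,done}  ✓ labels match
      [data]
        &{retry,data,stop} ‖ +{retry,data,stop}  ✓ labels match
          [retry]
            end ‖ end  ✓
          [data]
            Y ‖ Y  ✓
          [stop]
            Y ‖ Y  ✓
      [done]
        &{more,done} ‖ +{more,done}  ✓ labels match
          [more]
            Y ‖ Y  ✓
          [done]
            end ‖ end  ✓

YES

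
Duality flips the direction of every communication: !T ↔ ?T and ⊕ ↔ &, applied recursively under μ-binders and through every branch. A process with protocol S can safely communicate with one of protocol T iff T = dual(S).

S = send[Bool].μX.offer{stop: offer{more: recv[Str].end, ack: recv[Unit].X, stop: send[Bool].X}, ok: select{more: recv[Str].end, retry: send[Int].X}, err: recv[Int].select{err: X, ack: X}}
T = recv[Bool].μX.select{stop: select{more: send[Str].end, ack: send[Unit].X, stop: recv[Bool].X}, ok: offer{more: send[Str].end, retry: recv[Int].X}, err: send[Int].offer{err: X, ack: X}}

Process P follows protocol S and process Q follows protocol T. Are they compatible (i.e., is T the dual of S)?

YES

send[Bool] ‖ recv[Bool]  ok
  μX ‖ μX  ok (binder kept)
    offer{stop,ok,err} ‖ select{stop,ok,err}  ok label sets agree
      [stop]
        offer{more,ack,stop} ‖ select{more,ack,stop}  ok label sets agree
          [more]
            recv[Str] ‖ send[Str]  ok
              end ‖ end  ok
          [ack]
            recv[Unit] ‖ send[Unit]  ok
              X ‖ X  ok
          [stop]
            send[Bool] ‖ recv[Bool]  ok
              X ‖ X  ok
      [ok]
        select{more,retry} ‖ offer{more,retry}  ok label sets agree
          [more]
            recv[Str] ‖ send[Str]  ok
              end ‖ end  ok
          [retry]
            send[Int] ‖ recv[Int]  ok
              X ‖ X  ok
      [err]
        recv[Int] ‖ send[Int]  ok
          select{err,ack} ‖ offer{err,ack}  ok label sets agree
            [err]
              X ‖ X  ok
            [ack]
              X ‖ X  ok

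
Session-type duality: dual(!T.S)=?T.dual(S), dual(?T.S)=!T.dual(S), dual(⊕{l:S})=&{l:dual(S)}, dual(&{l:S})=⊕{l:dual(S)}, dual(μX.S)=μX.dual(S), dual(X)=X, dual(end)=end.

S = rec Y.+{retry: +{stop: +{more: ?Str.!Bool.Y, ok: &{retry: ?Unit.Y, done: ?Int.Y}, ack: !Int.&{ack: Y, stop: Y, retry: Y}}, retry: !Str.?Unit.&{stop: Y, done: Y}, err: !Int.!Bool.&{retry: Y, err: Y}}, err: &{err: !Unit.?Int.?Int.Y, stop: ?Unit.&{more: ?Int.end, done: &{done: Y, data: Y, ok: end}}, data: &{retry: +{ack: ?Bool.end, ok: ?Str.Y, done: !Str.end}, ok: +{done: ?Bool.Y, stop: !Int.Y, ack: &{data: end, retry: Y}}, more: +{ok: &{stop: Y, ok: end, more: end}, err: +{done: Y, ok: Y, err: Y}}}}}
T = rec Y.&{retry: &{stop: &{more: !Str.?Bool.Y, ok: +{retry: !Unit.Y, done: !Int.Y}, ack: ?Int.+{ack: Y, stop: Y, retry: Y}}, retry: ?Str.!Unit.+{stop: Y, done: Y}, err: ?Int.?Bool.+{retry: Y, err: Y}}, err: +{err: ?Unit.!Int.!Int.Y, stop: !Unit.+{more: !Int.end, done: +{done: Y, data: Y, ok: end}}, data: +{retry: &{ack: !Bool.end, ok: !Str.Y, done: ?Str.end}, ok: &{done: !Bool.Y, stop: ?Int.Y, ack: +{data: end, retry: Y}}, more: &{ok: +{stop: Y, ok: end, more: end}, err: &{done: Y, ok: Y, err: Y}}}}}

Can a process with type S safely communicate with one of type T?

YES

rec Y vs rec Y  ✓ (binder kept)
  +{retry,err} vs &{retry,err}  ✓ labels match
    • retry:
      +{stop,retry,err} vs &{stop,retry,err}  ✓ labels match
        • stop:
          +{more,ok,ack} vs &{more,ok,ack}  ✓ labels match
            • more:
              ?Str vs !Str  ✓
                !Bool vs ?Bool  ✓
                  Y vs Y  ✓
            • ok:
              &{retry,done} vs +{retry,done}  ✓ labels match
                • retry:
                  ?Unit vs !Unit  ✓
                    Y vs Y  ✓
                • done:
                  ?Int vs !Int  ✓
                    Y vs Y  ✓
            • ack:
              !Int vs ?Int  ✓
                &{ack,stop,retry} vs +{ack,stop,retry}  ✓ labels match
                  • ack:
                    Y vs Y  ✓
                  • stop:
                    Y vs Y  ✓
                  • retry:
                    Y vs Y  ✓
        • retry:
          !Str vs ?Str  ✓
            ?Unit vs !Unit  ✓
              &{stop,done} vs +{stop,done}  ✓ labels match
                • stop:
                  Y vs Y  ✓
                • done:
                  Y vs Y  ✓
        • err:
          !Int vs ?Int  ✓
            !Bool vs ?Bool  ✓
              &{retry,err} vs +{retry,err}  ✓ labels match
                • retry:
                  Y vs Y  ✓
                • err:
                  Y vs Y  ✓
    • err:
      &{err,stop,data} vs +{err,stop,data}  ✓ labels match
        • err:
          !Unit vs ?Unit  ✓
            ?Int vs !Int  ✓
              ?Int vs !Int  ✓
                Y vs Y  ✓
        • stop:
          ?Unit vs !Unit  ✓
            &{more,done} vs +{more,done}  ✓ labels match
              • more:
                ?Int vs !Int  ✓
                  end vs end  ✓
              • done:
                &{done,data,ok} vs +{done,data,ok}  ✓ labels match
                  • done:
                    Y vs Y  ✓
                  • data:
                    Y vs Y  ✓
                  • ok:
                    end vs end  ✓
        • data:
          &{retry,ok,more} vs +{retry,ok,more}  ✓ labels match
            • retry:
              +{ack,ok,done} vs &{ack,ok,done}  ✓ labels match
                • ack:
                  ?Bool vs !Bool  ✓
                    end vs end  ✓
                • ok:
                  ?Str vs !Str  ✓
                    Y vs Y  ✓
                • done:
                  !Str vs ?Str  ✓
                    end vs end  ✓
            • ok:
              +{done,stop,ack} vs &{done,stop,ack}  ✓ labels match
                • done:
                  ?Bool vs !Bool  ✓
                    Y vs Y  ✓
                • stop:
                  !Int vs ?Int  ✓
                    Y vs Y  ✓
                • ack:
                  &{data,retry} vs +{data,retry}  ✓ labels match
                    • data:
                      end vs end  ✓
                    • retry:
                      Y vs Y  ✓
            • more:
              +{ok,err} vs &{ok,err}  ✓ labels match
                • ok:
                  &{stop,ok,more} vs +{stop,ok,more}  ✓ labels match
                    • stop:
                      Y vs Y  ✓
                    • ok:
                      end vs end  ✓
                    • more:
                      end vs end  ✓
                • err:
                  +{done,ok,err} vs &{done,ok,err}  ✓ labels match
                    • done:
                      Y vs Y  ✓
                    • ok:
                      Y vs Y  ✓
                    • err:
                      Y vs Y  ✓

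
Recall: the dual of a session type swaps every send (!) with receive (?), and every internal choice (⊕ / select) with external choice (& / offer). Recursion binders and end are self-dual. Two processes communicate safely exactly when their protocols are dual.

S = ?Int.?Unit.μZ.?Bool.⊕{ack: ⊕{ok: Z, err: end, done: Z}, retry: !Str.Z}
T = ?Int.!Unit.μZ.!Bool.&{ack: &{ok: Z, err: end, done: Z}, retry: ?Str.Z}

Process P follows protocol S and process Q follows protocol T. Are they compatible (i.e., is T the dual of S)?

?Int ‖ ?Int  ✗ same direction on both sides — not dual

NO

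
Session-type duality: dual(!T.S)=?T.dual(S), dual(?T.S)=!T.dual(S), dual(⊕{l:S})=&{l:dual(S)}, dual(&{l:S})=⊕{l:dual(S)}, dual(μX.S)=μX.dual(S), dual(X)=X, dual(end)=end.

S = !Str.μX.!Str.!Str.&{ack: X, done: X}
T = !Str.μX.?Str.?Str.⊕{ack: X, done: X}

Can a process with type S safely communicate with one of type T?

NO

!Str ‖ !Str  ✗ same direction on both sides — not dual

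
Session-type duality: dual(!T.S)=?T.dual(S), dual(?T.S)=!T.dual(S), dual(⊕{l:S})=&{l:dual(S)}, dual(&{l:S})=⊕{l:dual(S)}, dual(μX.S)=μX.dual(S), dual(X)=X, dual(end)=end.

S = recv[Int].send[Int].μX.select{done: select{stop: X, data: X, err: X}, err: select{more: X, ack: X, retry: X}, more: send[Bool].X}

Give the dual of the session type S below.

recv[Int] → send[Int]
  send[Int] → recv[Int]
    μX → μX  (binder kept)
      select{done,err,more} → offer{done,err,more}  (⊕→&)
        • done:
          select{stop,data,err} → offer{stop,data,err}  (⊕→&)
            • stop:
              X ↦ X
            • data:
              X ↦ X
            • err:
              X ↦ X
        • err:
          select{more,ack,retry} → offer{more,ack,retry}  (⊕→&)
            • more:
              X ↦ X
            • ack:
              X ↦ X
            • retry:
              X ↦ X
        • more:
          send[Bool] → recv[Bool]
            X ↦ X

send[Int].recv[Int].μX.offer{done: offer{stop: X, data: X, err: X}, err: offer{more: X, ack: X, retry: X}, more: recv[Bool].X}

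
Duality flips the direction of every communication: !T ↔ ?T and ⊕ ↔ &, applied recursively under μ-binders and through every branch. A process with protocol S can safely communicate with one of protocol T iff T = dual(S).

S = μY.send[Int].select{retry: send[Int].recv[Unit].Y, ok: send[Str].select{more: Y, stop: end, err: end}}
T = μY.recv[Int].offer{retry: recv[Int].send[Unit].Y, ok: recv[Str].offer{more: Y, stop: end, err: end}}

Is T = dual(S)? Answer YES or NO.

YES

μY | μY  ✓ (μ self-dual)
  send[Int] | recv[Int]  ✓
    select{retry,ok} | offer{retry,ok}  ✓ label sets agree
      • retry:
        send[Int] | recv[Int]  ✓
          recv[Unit] | send[Unit]  ✓
            Y | Y  ✓
      • ok:
        send[Str] | recv[Str]  ✓
          select{more,stop,err} | offer{more,stop,err}  ✓ label sets agree
            • more:
              Y | Y  ✓
            • stop:
              end | end  ✓
            • err:
              end | end  ✓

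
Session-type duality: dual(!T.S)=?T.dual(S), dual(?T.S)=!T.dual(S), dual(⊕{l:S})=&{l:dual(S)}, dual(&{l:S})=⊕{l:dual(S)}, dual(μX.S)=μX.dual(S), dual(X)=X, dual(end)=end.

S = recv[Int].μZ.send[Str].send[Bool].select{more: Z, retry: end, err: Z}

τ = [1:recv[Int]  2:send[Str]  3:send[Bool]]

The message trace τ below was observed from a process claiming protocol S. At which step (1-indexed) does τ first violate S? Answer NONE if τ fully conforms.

[1] recv[Int]  ✓  now at μZ.…
[2] send[Str]  ✓  now at send[Bool].select{more: μZ.…, retry: end, err: μZ.…}
[3] send[Bool]  ✓  now at select{more: μZ.…, retry: end, err: μZ.…}
all 3 steps conform

NONE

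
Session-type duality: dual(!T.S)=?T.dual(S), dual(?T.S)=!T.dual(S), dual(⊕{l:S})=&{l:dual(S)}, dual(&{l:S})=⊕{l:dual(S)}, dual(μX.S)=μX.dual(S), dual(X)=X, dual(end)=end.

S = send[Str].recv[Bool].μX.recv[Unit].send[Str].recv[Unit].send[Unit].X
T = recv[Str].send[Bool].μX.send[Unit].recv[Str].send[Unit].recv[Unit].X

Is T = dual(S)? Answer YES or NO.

send[Str] vs recv[Str]  ✓
  recv[Bool] vs send[Bool]  ✓
    μX vs μX  ✓ (binder kept)
      recv[Unit] vs send[Unit]  ✓
        send[Str] vs recv[Str]  ✓
          recv[Unit] vs send[Unit]  ✓
            send[Unit] vs recv[Unit]  ✓
              X vs X  ✓

YES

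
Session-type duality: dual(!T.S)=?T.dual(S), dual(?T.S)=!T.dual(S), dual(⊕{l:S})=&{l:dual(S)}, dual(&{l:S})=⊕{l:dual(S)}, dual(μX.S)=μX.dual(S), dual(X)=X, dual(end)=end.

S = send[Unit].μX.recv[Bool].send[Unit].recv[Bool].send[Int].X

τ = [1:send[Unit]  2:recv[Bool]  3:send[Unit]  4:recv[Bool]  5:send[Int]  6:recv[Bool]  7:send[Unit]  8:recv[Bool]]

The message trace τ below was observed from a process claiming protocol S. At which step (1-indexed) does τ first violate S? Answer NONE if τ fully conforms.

NONE

step 1: send[Unit]  match  residual = μX.…
step 2: recv[Bool]  match  residual = send[Unit].recv[Bool].send[Int].μX.…
step 3: send[Unit]  match  residual = recv[Bool].send[Int].μX.…
step 4: recv[Bool]  match  residual = send[Int].μX.…
step 5: send[Int]  match  residual = μX.…
step 6: recv[Bool]  match  residual = send[Unit].recv[Bool].send[Int].μX.…
step 7: send[Unit]  match  residual = recv[Bool].send[Int].μX.…
step 8: recv[Bool]  match  residual = send[Int].μX.…
trace exhausted — no violation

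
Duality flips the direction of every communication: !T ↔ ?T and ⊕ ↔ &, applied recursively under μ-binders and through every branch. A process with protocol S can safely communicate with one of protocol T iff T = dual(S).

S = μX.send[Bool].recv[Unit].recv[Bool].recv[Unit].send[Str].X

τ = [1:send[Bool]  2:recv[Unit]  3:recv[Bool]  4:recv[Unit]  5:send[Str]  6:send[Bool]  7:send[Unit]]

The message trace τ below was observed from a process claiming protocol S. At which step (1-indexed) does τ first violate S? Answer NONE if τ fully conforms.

@1 send[Bool]  match  state: recv[Unit].recv[Bool].recv[Unit].send[Str].μX.…
@2 recv[Unit]  match  state: recv[Bool].recv[Unit].send[Str].μX.…
@3 recv[Bool]  match  state: recv[Unit].send[Str].μX.…
@4 recv[Unit]  match  state: send[Str].μX.…
@5 send[Str]  match  state: μX.…
@6 send[Bool]  match  state: recv[Unit].recv[Bool].recv[Unit].send[Str].μX.…
@7 got send[Unit], protocol expects recv[Unit]  ✗

7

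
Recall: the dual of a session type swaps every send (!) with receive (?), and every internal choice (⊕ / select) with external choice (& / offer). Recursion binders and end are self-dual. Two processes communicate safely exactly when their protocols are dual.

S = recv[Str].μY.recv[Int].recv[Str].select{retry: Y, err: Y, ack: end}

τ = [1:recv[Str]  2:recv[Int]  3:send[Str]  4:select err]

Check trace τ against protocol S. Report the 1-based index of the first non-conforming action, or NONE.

3

[1] recv[Str]  ✓  residual = μY.…
[2] recv[Int]  ✓  residual = recv[Str].select{retry: μY.…, err: μY.…, ack: end}
[3] got send[Str], protocol expects recv[Str]  ✗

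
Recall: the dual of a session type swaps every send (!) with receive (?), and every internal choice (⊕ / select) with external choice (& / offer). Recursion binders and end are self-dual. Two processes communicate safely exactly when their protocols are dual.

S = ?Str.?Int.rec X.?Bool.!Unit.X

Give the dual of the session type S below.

?Str ↦ !Str
  ?Int ↦ !Int
    rec X ↦ rec X  (rec unchanged)
      ?Bool ↦ !Bool
        !Unit ↦ ?Unit
          dual(X) = X

!Str.!Int.rec X.!Bool.?Unit.X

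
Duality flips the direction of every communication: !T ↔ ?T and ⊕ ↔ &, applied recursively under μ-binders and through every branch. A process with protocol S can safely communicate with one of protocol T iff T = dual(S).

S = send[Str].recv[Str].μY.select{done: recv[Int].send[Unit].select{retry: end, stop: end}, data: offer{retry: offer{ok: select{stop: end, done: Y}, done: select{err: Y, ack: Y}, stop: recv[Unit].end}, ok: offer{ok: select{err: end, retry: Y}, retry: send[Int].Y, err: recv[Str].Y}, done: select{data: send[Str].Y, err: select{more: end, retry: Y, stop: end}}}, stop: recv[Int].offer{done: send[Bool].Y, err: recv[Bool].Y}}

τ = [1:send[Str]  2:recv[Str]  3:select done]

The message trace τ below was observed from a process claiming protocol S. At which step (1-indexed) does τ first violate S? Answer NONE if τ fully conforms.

NONE

[1] send[Str]  match  now at recv[Str].μY.…
[2] recv[Str]  match  now at μY.…
[3] select done  match  now at recv[Int].send[Unit].select{retry: end, stop: end}
trace exhausted — no violation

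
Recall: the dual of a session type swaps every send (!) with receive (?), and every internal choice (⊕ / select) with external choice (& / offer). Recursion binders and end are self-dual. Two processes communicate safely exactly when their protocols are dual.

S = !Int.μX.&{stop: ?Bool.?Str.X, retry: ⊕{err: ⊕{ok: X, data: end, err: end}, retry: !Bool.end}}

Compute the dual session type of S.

?Int.μX.⊕{stop: !Bool.!Str.X, retry: &{err: &{ok: X, data: end, err: end}, retry: ?Bool.end}}

!Int ↦ ?Int
  μX ↦ μX  (rec unchanged)
    &{stop,retry} ↦ ⊕{stop,retry}  (&→⊕)
      case stop:
        ?Bool ↦ !Bool
          ?Str ↦ !Str
            X self-dual
      case retry:
        ⊕{err,retry} ↦ &{err,retry}  (⊕→&)
          case err:
            ⊕{ok,data,err} ↦ &{ok,data,err}  (⊕→&)
              case ok:
                X self-dual
              case data:
                end self-dual
              case err:
                end self-dual
          case retry:
            !Bool ↦ ?Bool
              end self-dual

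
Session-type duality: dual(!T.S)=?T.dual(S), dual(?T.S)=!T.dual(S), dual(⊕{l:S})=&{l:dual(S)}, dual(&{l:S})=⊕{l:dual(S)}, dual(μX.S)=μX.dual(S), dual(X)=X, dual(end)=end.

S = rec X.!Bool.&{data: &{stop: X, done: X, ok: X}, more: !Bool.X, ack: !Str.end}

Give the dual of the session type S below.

rec X ↦ rec X  (μ self-dual)
  !Bool ↦ ?Bool
    &{data,more,ack} ↦ +{data,more,ack}  (offer→select)
      case data:
        &{stop,done,ok} ↦ +{stop,done,ok}  (offer→select)
          case stop:
            dual(X) = X
          case done:
            dual(X) = X
          case ok:
            dual(X) = X
      case more:
        !Bool ↦ ?Bool
          dual(X) = X
      case ack:
        !Str ↦ ?Str
          dual(end) = end

rec X.?Bool.+{data: +{stop: X, done: X, ok: X}, more: ?Bool.X, ack: ?Str.end}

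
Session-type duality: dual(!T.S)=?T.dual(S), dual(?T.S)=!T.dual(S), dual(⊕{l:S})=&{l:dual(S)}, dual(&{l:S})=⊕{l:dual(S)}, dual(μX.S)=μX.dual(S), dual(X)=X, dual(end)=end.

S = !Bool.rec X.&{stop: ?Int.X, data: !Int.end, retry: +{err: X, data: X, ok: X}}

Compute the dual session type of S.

?Bool.rec X.+{stop: !Int.X, data: ?Int.end, retry: &{err: X, data: X, ok: X}}

!Bool → ?Bool
  rec X → rec X  (binder kept)
    &{stop,data,retry} → +{stop,data,retry}  (external→internal)
      [stop]
        ?Int → !Int
          X self-dual
      [data]
        !Int → ?Int
          end self-dual
      [retry]
        +{err,data,ok} → &{err,data,ok}  (select→offer)
          [err]
            X self-dual
          [data]
            X self-dual
          [ok]
            X self-dual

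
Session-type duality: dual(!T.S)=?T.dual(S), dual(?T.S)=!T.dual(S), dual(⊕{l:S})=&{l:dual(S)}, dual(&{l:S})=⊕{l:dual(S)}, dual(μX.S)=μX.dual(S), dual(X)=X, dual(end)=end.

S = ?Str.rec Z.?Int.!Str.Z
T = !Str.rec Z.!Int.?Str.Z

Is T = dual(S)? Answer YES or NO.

YES

?Str vs !Str  ok
  rec Z vs rec Z  ok (binder kept)
    ?Int vs !Int  ok
      !Str vs ?Str  ok
        Z vs Z  ok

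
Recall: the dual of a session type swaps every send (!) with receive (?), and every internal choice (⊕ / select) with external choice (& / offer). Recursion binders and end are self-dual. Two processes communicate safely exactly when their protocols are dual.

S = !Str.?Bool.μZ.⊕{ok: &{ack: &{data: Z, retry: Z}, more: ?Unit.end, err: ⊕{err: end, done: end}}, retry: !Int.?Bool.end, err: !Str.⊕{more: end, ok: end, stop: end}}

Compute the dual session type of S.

?Str.!Bool.μZ.&{ok: ⊕{ack: ⊕{data: Z, retry: Z}, more: !Unit.end, err: &{err: end, done: end}}, retry: ?Int.!Bool.end, err: ?Str.&{more: end, ok: end, stop: end}}

!Str = ?Str
  ?Bool = !Bool
    μZ = μZ  (μ self-dual)
      ⊕{ok,retry,err} = &{ok,retry,err}  (⊕→&)
        • ok:
          &{ack,more,err} = ⊕{ack,more,err}  (offer→select)
            • ack:
              &{data,retry} = ⊕{data,retry}  (offer→select)
                • data:
                  Z self-dual
                • retry:
                  Z self-dual
            • more:
              ?Unit = !Unit
                end self-dual
            • err:
              ⊕{err,done} = &{err,done}  (⊕→&)
                • err:
                  end self-dual
                • done:
                  end self-dual
        • retry:
          !Int = ?Int
            ?Bool = !Bool
              end self-dual
        • err:
          !Str = ?Str
            ⊕{more,ok,stop} = &{more,ok,stop}  (⊕→&)
              • more:
                end self-dual
              • ok:
                end self-dual
              • stop:
                end self-dual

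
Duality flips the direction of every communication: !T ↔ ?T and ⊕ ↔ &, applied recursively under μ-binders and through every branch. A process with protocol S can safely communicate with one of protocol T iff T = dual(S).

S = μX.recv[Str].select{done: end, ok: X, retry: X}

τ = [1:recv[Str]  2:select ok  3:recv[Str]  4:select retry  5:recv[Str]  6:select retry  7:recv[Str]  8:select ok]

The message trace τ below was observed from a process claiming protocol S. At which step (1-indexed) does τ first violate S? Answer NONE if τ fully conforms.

NONE

step 1: recv[Str]  ✓  now at select{done: end, ok: μX.…, retry: μX.…}
step 2: select ok  ✓  now at μX.…
step 3: recv[Str]  ✓  now at select{done: end, ok: μX.…, retry: μX.…}
step 4: select retry  ✓  now at μX.…
step 5: recv[Str]  ✓  now at select{done: end, ok: μX.…, retry: μX.…}
step 6: select retry  ✓  now at μX.…
step 7: recv[Str]  ✓  now at select{done: end, ok: μX.…, retry: μX.…}
step 8: select ok  ✓  now at μX.…
τ conforms to S (length 8)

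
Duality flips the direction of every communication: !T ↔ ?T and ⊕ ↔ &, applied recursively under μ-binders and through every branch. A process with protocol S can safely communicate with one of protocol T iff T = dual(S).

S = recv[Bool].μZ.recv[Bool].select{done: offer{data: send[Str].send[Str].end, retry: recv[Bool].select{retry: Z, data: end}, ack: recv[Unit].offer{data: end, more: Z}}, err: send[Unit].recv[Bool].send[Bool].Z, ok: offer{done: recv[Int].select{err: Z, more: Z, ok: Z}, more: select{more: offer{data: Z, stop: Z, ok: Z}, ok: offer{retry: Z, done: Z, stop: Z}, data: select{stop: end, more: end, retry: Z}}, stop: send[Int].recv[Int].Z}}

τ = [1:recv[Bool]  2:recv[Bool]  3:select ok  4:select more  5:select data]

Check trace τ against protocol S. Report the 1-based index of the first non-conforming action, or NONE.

4

step 1: recv[Bool]  ok  state: μZ.…
step 2: recv[Bool]  ok  state: select{done: offer{data: send[Str].send[Str].end, retry: recv[Bool].select{retry: μZ.…, data: end}, ack: recv[Unit].offer{data: end, more: μZ.…}}, err: send[Unit].recv[Bool].send[Bool].μZ.…, ok: offer{done: recv[Int].select{err: μZ.…, more: μZ.…, ok: μZ.…}, more: select{more: offer{data: μZ.…, stop: μZ.…, ok: μZ.…}, ok: offer{retry: μZ.…, done: μZ.…, stop: μZ.…}, data: select{stop: end, more: end, retry: μZ.…}}, stop: send[Int].recv[Int].μZ.…}}
step 3: select ok  ok  state: offer{done: recv[Int].select{err: μZ.…, more: μZ.…, ok: μZ.…}, more: select{more: offer{data: μZ.…, stop: μZ.…, ok: μZ.…}, ok: offer{retry: μZ.…, done: μZ.…, stop: μZ.…}, data: select{stop: end, more: end, retry: μZ.…}}, stop: send[Int].recv[Int].μZ.…}
step 4: got select more, protocol expects offer done or offer more or offer stop  ✗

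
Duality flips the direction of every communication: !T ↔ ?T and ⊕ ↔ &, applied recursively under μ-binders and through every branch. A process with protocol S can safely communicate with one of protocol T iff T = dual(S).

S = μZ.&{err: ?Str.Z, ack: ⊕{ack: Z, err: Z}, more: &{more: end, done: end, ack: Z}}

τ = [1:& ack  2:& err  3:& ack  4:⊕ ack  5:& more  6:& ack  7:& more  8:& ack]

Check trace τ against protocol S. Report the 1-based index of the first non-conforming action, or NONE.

[1] & ack  match  state: ⊕{ack: μZ.…, err: μZ.…}
[2] got & err, protocol expects ⊕ ack or ⊕ err  ✗

2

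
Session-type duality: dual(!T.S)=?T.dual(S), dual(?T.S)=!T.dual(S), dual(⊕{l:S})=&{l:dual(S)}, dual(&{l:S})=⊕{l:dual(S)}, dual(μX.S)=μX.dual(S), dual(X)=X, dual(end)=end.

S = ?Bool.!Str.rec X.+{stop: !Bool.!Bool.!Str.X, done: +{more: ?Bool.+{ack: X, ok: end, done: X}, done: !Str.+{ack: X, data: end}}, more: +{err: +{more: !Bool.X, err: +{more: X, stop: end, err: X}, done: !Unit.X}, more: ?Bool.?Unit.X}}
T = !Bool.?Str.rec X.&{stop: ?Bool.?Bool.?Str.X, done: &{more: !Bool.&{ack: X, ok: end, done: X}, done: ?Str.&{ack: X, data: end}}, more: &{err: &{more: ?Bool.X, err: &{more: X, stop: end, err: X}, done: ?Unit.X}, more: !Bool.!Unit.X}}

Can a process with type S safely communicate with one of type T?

?Bool | !Bool  ok
  !Str | ?Str  ok
    rec X | rec X  ok (binder kept)
      +{stop,done,more} | &{stop,done,more}  ok labels match
        • stop:
          !Bool | ?Bool  ok
            !Bool | ?Bool  ok
              !Str | ?Str  ok
                X | X  ok
        • done:
          +{more,done} | &{more,done}  ok labels match
            • more:
              ?Bool | !Bool  ok
                +{ack,ok,done} | &{ack,ok,done}  ok labels match
                  • ack:
                    X | X  ok
                  • ok:
                    end | end  ok
                  • done:
                    X | X  ok
            • done:
              !Str | ?Str  ok
                +{ack,data} | &{ack,data}  ok labels match
                  • ack:
                    X | X  ok
                  • data:
                    end | end  ok
        • more:
          +{err,more} | &{err,more}  ok labels match
            • err:
              +{more,err,done} | &{more,err,done}  ok labels match
                • more:
                  !Bool | ?Bool  ok
                    X | X  ok
                • err:
                  +{more,stop,err} | &{more,stop,err}  ok labels match
                    • more:
                      X | X  ok
                    • stop:
                      end | end  ok
                    • err:
                      X | X  ok
                • done:
                  !Unit | ?Unit  ok
                    X | X  ok
            • more:
              ?Bool | !Bool  ok
                ?Unit | !Unit  ok
                  X | X  ok

YES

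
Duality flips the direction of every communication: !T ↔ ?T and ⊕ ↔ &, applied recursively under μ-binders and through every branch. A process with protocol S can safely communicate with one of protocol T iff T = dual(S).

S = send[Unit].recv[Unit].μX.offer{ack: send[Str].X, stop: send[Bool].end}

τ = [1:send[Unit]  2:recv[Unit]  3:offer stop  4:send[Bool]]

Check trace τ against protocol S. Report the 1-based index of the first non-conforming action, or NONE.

step 1: send[Unit]  ok  cont: recv[Unit].μX.…
step 2: recv[Unit]  ok  cont: μX.…
step 3: offer stop  ok  cont: send[Bool].end
step 4: send[Bool]  ok  cont: end
all 4 steps conform

NONE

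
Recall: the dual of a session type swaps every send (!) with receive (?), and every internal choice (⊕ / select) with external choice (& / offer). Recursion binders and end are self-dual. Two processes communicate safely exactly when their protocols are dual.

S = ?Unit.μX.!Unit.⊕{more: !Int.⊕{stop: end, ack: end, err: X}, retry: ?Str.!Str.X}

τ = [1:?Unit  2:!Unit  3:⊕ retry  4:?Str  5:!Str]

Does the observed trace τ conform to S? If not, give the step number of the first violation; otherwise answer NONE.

NONE

step 1: ?Unit  ✓  state: μX.…
step 2: !Unit  ✓  state: ⊕{more: !Int.⊕{stop: end, ack: end, err: μX.…}, retry: ?Str.!Str.μX.…}
step 3: ⊕ retry  ✓  state: ?Str.!Str.μX.…
step 4: ?Str  ✓  state: !Str.μX.…
step 5: !Str  ✓  state: μX.…
all 5 steps conform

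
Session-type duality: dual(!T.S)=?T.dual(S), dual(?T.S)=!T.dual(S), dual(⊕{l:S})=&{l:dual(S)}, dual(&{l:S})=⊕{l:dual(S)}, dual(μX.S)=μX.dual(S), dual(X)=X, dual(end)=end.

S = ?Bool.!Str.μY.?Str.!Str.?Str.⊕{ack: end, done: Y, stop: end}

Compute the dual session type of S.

!Bool.?Str.μY.!Str.?Str.!Str.&{ack: end, done: Y, stop: end}

?Bool ↦ !Bool
  !Str ↦ ?Str
    μY ↦ μY  (rec unchanged)
      ?Str ↦ !Str
        !Str ↦ ?Str
          ?Str ↦ !Str
            ⊕{ack,done,stop} ↦ &{ack,done,stop}  (internal→external)
              [ack]
                end self-dual
              [done]
                Y self-dual
              [stop]
                end self-dual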